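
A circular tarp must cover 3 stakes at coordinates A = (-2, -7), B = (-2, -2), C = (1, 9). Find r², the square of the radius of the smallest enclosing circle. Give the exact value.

66.25

Side lengths²: AB² = 25, AC² = 265, BC² = 130.
Since AC² = 265 ≥ 130 + 25 = 155, the angle opposite AC is not acute, so the smallest enclosing circle has AC as diameter.
Centre = midpoint of AC = (-0.5, 1), r² = 265/4 = 66.25.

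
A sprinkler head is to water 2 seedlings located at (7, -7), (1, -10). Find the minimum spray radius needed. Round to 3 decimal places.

The smallest circle enclosing two points has them as diameter endpoints.
Centre = midpoint = (4, -8.5); r² = |(7, -7)−(1, -10)|²/4 = 45/4 = 11.25.
r = √(11.25) ≈ 3.354.

3.354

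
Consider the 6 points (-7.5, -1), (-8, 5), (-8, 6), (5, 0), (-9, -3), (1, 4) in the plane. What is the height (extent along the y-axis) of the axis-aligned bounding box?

9

max y = 6, min y = -3, so height = 9.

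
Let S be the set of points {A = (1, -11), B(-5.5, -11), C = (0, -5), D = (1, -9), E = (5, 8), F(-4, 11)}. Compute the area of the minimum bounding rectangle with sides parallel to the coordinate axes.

x ranges over [-5.5, 5], width 10.5.
y ranges over [-11, 11], height 22.
Area = 10.5 × 22 = 231.

231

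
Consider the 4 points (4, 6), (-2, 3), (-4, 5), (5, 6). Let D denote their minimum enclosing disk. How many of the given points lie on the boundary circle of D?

The farthest pair is (-4, 5)–(5, 6) with squared distance 82. The circle on this segment as diameter has centre (0.5, 5.5) and r² = 82/4 = 20.5.
Check (4, 6): distance² to centre = 12.5 ≤ 20.5, so it lies inside.
All remaining points lie in this disk, and no smaller disk contains both endpoints, so this is the minimum enclosing circle.
The points at distance exactly r from the centre are (-4, 5), (5, 6) — 2 points.

2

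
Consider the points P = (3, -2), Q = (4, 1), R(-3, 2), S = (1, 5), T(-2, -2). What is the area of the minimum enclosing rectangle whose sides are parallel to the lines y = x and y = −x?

In coordinates u = x + y, v = x − y the rectangle is axis-aligned; the map (x,y)→(u,v) scales areas by 2.
u-values: 1, 5, -1, 6, -4; range = 6 − (-4) = 10.
v-values: 5, 3, -5, -4, 0; range = 5 − (-5) = 10.
Area = (10 × 10) / 2 = 50.

50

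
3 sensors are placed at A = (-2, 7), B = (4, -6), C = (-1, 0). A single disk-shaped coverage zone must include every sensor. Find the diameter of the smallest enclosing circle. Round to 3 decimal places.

14.318

Side lengths²: AB² = 205, AC² = 50, BC² = 61.
Since AB² = 205 ≥ 61 + 50 = 111, the angle opposite AB is not acute, so the smallest enclosing circle has AB as diameter.
Centre = midpoint of AB = (1, 0.5), r² = 205/4 = 51.25.
Diameter = 2r = 2√(51.25) ≈ 14.318.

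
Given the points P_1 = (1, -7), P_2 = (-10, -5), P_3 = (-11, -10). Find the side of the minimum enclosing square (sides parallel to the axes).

12

The bounding box has width 12 and height 5.
An axis-aligned square enclosing the set must have side ≥ max(width, height).
So the minimum side is max(12, 5) = 12.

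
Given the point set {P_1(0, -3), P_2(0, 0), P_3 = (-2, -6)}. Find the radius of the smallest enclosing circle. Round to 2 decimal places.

3.16

Side lengths²: P_1P_2² = 9, P_1P_3² = 13, P_2P_3² = 40.
Since P_2P_3² = 40 ≥ 13 + 9 = 22, the angle opposite P_2P_3 is not acute, so the smallest enclosing circle has P_2P_3 as diameter.
Centre = midpoint of P_2P_3 = (-1, -3), r² = 40/4 = 10.
r = √10 ≈ 3.16.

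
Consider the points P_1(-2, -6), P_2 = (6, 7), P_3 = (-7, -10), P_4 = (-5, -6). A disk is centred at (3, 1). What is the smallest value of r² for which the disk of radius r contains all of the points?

221

The required radius is the distance from (3, 1) to the farthest point.
Squared distances: 74, 45, 221, 113.
Maximum is 221, attained at P_3.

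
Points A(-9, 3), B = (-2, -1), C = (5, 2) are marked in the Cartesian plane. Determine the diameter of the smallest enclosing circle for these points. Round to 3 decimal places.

14.036

Side lengths²: AB² = 65, AC² = 197, BC² = 58.
Since AC² = 197 ≥ 65 + 58 = 123, the angle opposite AC is not acute, so the smallest enclosing circle has AC as diameter.
Centre = midpoint of AC = (-2, 2.5), r² = 197/4 = 49.25.
Diameter = 2r = 2√(49.25) ≈ 14.036.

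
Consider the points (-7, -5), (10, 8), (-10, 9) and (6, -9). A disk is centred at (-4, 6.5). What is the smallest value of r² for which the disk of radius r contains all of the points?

340.25

The required radius is the distance from (-4, 6.5) to the farthest point.
Squared distances: 141.25, 198.25, 42.25, 340.25.
Maximum is 340.25, attained at (6, -9).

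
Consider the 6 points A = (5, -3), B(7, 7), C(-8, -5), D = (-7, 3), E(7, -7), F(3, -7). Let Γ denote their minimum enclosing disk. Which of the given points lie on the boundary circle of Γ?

A smallest enclosing disk is always determined by at most three of the input points on its boundary.
The minimum enclosing circle is determined by three boundary points: B, C, E.
Their circumcentre is (0.3, 0) with r² = 93.89.
The farthest remaining point D is at distance² 62.29 ≤ 93.89.
The points at distance exactly r from the centre are B, C, E — 3 points.

B, C, E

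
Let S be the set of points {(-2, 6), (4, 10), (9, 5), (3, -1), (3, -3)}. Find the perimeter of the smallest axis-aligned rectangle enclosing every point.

48

Width = max x − min x = 9 − (-2) = 11.
Height = max y − min y = 10 − (-3) = 13.
Perimeter = 2(11 + 13) = 48.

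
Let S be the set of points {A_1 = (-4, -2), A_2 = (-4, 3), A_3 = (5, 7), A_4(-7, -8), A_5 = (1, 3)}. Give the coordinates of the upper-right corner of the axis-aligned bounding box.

x-range [-7, 5], y-range [-8, 7].
The upper-right corner is (5, 7).

(5, 7)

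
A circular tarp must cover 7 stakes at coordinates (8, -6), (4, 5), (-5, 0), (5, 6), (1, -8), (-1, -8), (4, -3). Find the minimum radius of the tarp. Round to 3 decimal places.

7.618

The minimum enclosing circle of a finite set is fixed by two of the points (as a diameter) or three (as a circumcircle).
The minimum enclosing circle is determined by three boundary points: (8, -6), (5, 6), (-1, -8).
Their circumcentre is (83/38, -41/38) with r² = 41905/722.
The farthest remaining point (-5, 0) is at distance² 38105/722 ≤ 41905/722.
r = √(41905/722) ≈ 7.618.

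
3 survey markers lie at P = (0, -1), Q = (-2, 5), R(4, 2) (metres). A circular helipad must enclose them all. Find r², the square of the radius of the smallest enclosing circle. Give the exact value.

12.5

Side lengths²: PQ² = 40, PR² = 25, QR² = 45.
Since QR² = 45 < 40 + 25 = 65, the triangle is acute, so the smallest enclosing circle is the circumcircle.
Circumcentre = (0.5, 2.5), r² = 12.5.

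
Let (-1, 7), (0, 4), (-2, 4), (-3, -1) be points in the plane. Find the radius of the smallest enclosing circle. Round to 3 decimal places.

The farthest pair is (-1, 7)–(-3, -1) with squared distance 68. The circle on this segment as diameter has centre (-2, 3) and r² = 68/4 = 17.
Check (0, 4): distance² to centre = 5 ≤ 17, so it lies inside.
All remaining points lie in this disk, and no smaller disk contains both endpoints, so this is the minimum enclosing circle.
r = √17 ≈ 4.123.

4.123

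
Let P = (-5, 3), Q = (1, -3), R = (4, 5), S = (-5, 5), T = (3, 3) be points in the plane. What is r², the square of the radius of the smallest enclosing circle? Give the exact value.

28.515625

By Welzl's lemma the MEC is supported by two points (diametrically opposite) or three points (on a circumcircle).
The minimum enclosing circle is determined by three boundary points: Q, R, S.
Their circumcentre is (-0.5, 2.125) with r² = 28.515625.
The farthest remaining point P is at distance² 21.015625 ≤ 28.515625.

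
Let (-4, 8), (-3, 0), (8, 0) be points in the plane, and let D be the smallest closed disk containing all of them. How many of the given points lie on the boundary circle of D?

2

Call the three points A, B, C in the order given.
Side lengths²: AB² = 65, AC² = 208, BC² = 121.
Since AC² = 208 ≥ 121 + 65 = 186, the angle opposite AC is not acute, so the smallest enclosing circle has AC as diameter.
Centre = midpoint of AC = (2, 4), r² = 208/4 = 52.
The points at distance exactly r from the centre are (-4, 8), (8, 0) — 2 points.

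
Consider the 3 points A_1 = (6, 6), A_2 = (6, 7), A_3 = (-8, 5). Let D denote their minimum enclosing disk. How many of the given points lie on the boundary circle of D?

Side lengths²: A_1A_2² = 1, A_1A_3² = 197, A_2A_3² = 200.
Since A_2A_3² = 200 ≥ 197 + 1 = 198, the angle opposite A_2A_3 is not acute, so the smallest enclosing circle has A_2A_3 as diameter.
Centre = midpoint of A_2A_3 = (-1, 6), r² = 200/4 = 50.
The points at distance exactly r from the centre are A_2, A_3 — 2 points.

2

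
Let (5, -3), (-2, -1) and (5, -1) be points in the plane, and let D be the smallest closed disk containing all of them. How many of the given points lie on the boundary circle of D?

Call the three points A, B, C in the order given.
Side lengths²: AB² = 53, AC² = 4, BC² = 49.
Since AB² = 53 ≥ 49 + 4 = 53, the angle opposite AB is not acute, so the smallest enclosing circle has AB as diameter.
Centre = midpoint of AB = (1.5, -2), r² = 53/4 = 13.25.
The points at distance exactly r from the centre are (5, -3), (-2, -1), (5, -1) — 3 points.

3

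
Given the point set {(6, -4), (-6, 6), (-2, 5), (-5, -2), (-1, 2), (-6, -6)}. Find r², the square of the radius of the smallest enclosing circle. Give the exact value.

2257/36

The minimum enclosing circle is determined by three boundary points: (6, -4), (-6, 6), (-6, -6).
Their circumcentre is (-5/6, 0) with r² = 2257/36.
The farthest remaining point (-2, 5) is at distance² 949/36 ≤ 2257/36.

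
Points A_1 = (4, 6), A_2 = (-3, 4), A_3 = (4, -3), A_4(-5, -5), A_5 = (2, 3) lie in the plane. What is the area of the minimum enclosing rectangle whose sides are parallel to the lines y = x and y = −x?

140

In coordinates u = x + y, v = x − y the rectangle is axis-aligned; the map (x,y)→(u,v) scales areas by 2.
u-values: 10, 1, 1, -10, 5; range = 10 − (-10) = 20.
v-values: -2, -7, 7, 0, -1; range = 7 − (-7) = 14.
Area = (20 × 14) / 2 = 140.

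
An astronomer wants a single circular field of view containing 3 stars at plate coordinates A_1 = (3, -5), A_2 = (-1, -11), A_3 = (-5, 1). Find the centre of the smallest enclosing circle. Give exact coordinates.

(-3, -5)

Side lengths²: A_1A_2² = 52, A_1A_3² = 100, A_2A_3² = 160.
Since A_2A_3² = 160 ≥ 100 + 52 = 152, the angle opposite A_2A_3 is not acute, so the smallest enclosing circle has A_2A_3 as diameter.
Centre = midpoint of A_2A_3 = (-3, -5), r² = 160/4 = 40.
Centre = (-3, -5).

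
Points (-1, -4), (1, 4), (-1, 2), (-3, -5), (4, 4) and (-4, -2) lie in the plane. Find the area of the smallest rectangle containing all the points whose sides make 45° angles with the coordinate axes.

In coordinates u = x + y, v = x − y the rectangle is axis-aligned; the map (x,y)→(u,v) scales areas by 2.
u-values: -5, 5, 1, -8, 8, -6; range = 8 − (-8) = 16.
v-values: 3, -3, -3, 2, 0, -2; range = 3 − (-3) = 6.
Area = (16 × 6) / 2 = 48.

48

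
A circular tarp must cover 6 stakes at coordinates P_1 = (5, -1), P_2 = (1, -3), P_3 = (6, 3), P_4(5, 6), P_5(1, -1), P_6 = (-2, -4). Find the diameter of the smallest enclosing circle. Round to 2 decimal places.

The minimum enclosing circle of a finite set is fixed by two of the points (as a diameter) or three (as a circumcircle).
The farthest pair is P_4–P_6 with squared distance 149. The circle on this segment as diameter has centre (1.5, 1) and r² = 149/4 = 37.25.
Check P_1: distance² to centre = 16.25 ≤ 37.25, so it lies inside.
All remaining points lie in this disk, and no smaller disk contains both endpoints, so this is the minimum enclosing circle.
Diameter = 2r = 2√(37.25) ≈ 12.21.

12.21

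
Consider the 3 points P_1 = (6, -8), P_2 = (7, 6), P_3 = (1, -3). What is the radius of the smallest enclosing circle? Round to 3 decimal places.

7.018

Side lengths²: P_1P_2² = 197, P_1P_3² = 50, P_2P_3² = 117.
Since P_1P_2² = 197 ≥ 117 + 50 = 167, the angle opposite P_1P_2 is not acute, so the smallest enclosing circle has P_1P_2 as diameter.
Centre = midpoint of P_1P_2 = (6.5, -1), r² = 197/4 = 49.25.
r = √(49.25) ≈ 7.018.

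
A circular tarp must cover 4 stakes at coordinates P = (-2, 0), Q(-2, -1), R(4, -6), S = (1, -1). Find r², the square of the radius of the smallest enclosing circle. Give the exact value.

The minimum enclosing circle of a finite set is fixed by two of the points (as a diameter) or three (as a circumcircle).
The farthest pair is P–R with squared distance 72. The circle on this segment as diameter has centre (1, -3) and r² = 72/4 = 18.
Check Q: distance² to centre = 13 ≤ 18, so it lies inside.
All remaining points lie in this disk, and no smaller disk contains both endpoints, so this is the minimum enclosing circle.

18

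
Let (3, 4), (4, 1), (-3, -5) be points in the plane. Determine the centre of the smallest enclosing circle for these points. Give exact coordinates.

(0, -0.5)

Call the three points A, B, C in the order given.
Side lengths²: AB² = 10, AC² = 117, BC² = 85.
Since AC² = 117 ≥ 85 + 10 = 95, the angle opposite AC is not acute, so the smallest enclosing circle has AC as diameter.
Centre = midpoint of AC = (0, -0.5), r² = 117/4 = 29.25.
Centre = (0, -0.5).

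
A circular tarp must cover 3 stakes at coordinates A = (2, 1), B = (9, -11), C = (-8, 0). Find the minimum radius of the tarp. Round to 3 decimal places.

10.124

Side lengths²: AB² = 193, AC² = 101, BC² = 410.
Since BC² = 410 ≥ 193 + 101 = 294, the angle opposite BC is not acute, so the smallest enclosing circle has BC as diameter.
Centre = midpoint of BC = (0.5, -5.5), r² = 410/4 = 102.5.
r = √(102.5) ≈ 10.124.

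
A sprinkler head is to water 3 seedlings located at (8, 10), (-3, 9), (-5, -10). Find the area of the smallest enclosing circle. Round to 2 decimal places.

Call the three points A, B, C in the order given.
Side lengths²: AB² = 122, AC² = 569, BC² = 365.
Since AC² = 569 ≥ 365 + 122 = 487, the angle opposite AC is not acute, so the smallest enclosing circle has AC as diameter.
Centre = midpoint of AC = (1.5, 0), r² = 569/4 = 142.25.
Area = π·r² = π·142.25 ≈ 446.89.

446.89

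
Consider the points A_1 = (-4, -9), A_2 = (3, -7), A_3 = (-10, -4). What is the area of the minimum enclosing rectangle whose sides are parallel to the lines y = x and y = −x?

80

In coordinates u = x + y, v = x − y the rectangle is axis-aligned; the map (x,y)→(u,v) scales areas by 2.
u-values: -13, -4, -14; range = -4 − (-14) = 10.
v-values: 5, 10, -6; range = 10 − (-6) = 16.
Area = (10 × 16) / 2 = 80.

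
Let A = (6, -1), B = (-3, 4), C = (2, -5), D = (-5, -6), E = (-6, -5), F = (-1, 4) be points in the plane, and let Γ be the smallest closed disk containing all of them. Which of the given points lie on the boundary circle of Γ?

A, B, E

The minimum enclosing circle of a finite set is fixed by two of the points (as a diameter) or three (as a circumcircle).
The minimum enclosing circle is determined by three boundary points: A, B, E.
Their circumcentre is (-0.375, -1.875) with r² = 41.40625.
The farthest remaining point D is at distance² 38.40625 ≤ 41.40625.
The points at distance exactly r from the centre are A, B, E — 3 points.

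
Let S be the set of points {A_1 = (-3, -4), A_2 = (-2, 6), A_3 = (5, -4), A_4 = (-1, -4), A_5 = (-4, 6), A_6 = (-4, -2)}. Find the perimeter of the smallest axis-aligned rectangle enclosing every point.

Width = max x − min x = 5 − (-4) = 9.
Height = max y − min y = 6 − (-4) = 10.
Perimeter = 2(9 + 10) = 38.

38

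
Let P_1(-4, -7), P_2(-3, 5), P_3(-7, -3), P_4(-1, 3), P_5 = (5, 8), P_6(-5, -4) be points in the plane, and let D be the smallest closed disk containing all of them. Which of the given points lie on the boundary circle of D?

A smallest enclosing disk is always determined by at most three of the input points on its boundary.
The farthest pair is P_1–P_5 with squared distance 306. The circle on this segment as diameter has centre (0.5, 0.5) and r² = 306/4 = 76.5.
Check P_2: distance² to centre = 32.5 ≤ 76.5, so it lies inside.
All remaining points lie in this disk, and no smaller disk contains both endpoints, so this is the minimum enclosing circle.
The points at distance exactly r from the centre are P_1, P_5 — 2 points.

P_1, P_5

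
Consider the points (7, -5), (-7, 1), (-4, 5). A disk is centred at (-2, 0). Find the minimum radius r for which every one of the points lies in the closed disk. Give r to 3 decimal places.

10.296

The required radius is the distance from (-2, 0) to the farthest point.
Squared distances: 106, 26, 29.
Maximum is 106, attained at (7, -5).
r = √106 ≈ 10.296.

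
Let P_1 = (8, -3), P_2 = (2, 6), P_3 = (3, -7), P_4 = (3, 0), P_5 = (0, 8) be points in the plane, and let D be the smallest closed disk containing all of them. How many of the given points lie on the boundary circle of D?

2

By Welzl's lemma the MEC is supported by two points (diametrically opposite) or three points (on a circumcircle).
The farthest pair is P_3–P_5 with squared distance 234. The circle on this segment as diameter has centre (1.5, 0.5) and r² = 234/4 = 58.5.
Check P_1: distance² to centre = 54.5 ≤ 58.5, so it lies inside.
All remaining points lie in this disk, and no smaller disk contains both endpoints, so this is the minimum enclosing circle.
The points at distance exactly r from the centre are P_3, P_5 — 2 points.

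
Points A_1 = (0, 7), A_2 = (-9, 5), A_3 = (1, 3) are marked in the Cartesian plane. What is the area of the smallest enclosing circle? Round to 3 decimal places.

81.681

Side lengths²: A_1A_2² = 85, A_1A_3² = 17, A_2A_3² = 104.
Since A_2A_3² = 104 ≥ 85 + 17 = 102, the angle opposite A_2A_3 is not acute, so the smallest enclosing circle has A_2A_3 as diameter.
Centre = midpoint of A_2A_3 = (-4, 4), r² = 104/4 = 26.
Area = π·r² = π·26 ≈ 81.681.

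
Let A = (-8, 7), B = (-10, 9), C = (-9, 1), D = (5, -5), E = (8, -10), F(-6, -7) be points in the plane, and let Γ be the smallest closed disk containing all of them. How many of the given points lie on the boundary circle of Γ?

2

The farthest pair is B–E with squared distance 685. The circle on this segment as diameter has centre (-1, -0.5) and r² = 685/4 = 171.25.
Check A: distance² to centre = 105.25 ≤ 171.25, so it lies inside.
All remaining points lie in this disk, and no smaller disk contains both endpoints, so this is the minimum enclosing circle.
The points at distance exactly r from the centre are B, E — 2 points.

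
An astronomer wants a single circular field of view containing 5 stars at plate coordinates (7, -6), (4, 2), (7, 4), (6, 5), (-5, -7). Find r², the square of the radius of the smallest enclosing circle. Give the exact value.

A smallest enclosing disk is always determined by at most three of the input points on its boundary.
The minimum enclosing circle is determined by three boundary points: (7, 4), (6, 5), (-5, -7).
Their circumcentre is (35/46, -57/46) with r² = 70225/1058.
The farthest remaining point (7, -6) is at distance² 65165/1058 ≤ 70225/1058.

70225/1058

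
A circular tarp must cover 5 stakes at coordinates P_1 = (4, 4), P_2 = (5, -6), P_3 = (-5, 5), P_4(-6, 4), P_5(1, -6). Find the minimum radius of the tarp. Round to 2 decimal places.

A smallest enclosing disk is always determined by at most three of the input points on its boundary.
The minimum enclosing circle is determined by three boundary points: P_2, P_3, P_4.
Their circumcentre is (-11/42, -31/42) with r² = 48841/882.
The farthest remaining point P_1 is at distance² 35821/882 ≤ 48841/882.
r = √(48841/882) ≈ 7.44.

7.44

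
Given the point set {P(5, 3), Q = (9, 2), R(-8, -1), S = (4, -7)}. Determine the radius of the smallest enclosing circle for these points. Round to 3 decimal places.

8.631

By Welzl's lemma the MEC is supported by two points (diametrically opposite) or three points (on a circumcircle).
The farthest pair is Q–R with squared distance 298. The circle on this segment as diameter has centre (0.5, 0.5) and r² = 298/4 = 74.5.
Check P: distance² to centre = 26.5 ≤ 74.5, so it lies inside.
All remaining points lie in this disk, and no smaller disk contains both endpoints, so this is the minimum enclosing circle.
r = √(74.5) ≈ 8.631.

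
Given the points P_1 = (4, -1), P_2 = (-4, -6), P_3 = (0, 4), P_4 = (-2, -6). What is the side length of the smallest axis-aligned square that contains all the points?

10

The bounding box has width 8 and height 10.
An axis-aligned square enclosing the set must have side ≥ max(width, height).
So the minimum side is max(8, 10) = 10.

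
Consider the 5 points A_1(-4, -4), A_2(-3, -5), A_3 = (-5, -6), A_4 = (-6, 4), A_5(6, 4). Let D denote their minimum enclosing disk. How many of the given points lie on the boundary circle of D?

3

The minimum enclosing circle is determined by three boundary points: A_3, A_4, A_5.
Their circumcentre is (0, -0.45) with r² = 55.8025.
The farthest remaining point A_2 is at distance² 29.7025 ≤ 55.8025.
The points at distance exactly r from the centre are A_3, A_4, A_5 — 3 points.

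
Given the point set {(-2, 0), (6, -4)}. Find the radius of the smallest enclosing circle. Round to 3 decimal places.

4.472

The smallest circle enclosing two points has them as diameter endpoints.
Centre = midpoint = (2, -2); r² = |(-2, 0)−(6, -4)|²/4 = 80/4 = 20.
r = √20 ≈ 4.472.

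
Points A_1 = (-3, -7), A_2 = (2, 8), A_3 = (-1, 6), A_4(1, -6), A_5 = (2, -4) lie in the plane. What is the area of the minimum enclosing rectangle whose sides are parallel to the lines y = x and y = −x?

140

In coordinates u = x + y, v = x − y the rectangle is axis-aligned; the map (x,y)→(u,v) scales areas by 2.
u-values: -10, 10, 5, -5, -2; range = 10 − (-10) = 20.
v-values: 4, -6, -7, 7, 6; range = 7 − (-7) = 14.
Area = (20 × 14) / 2 = 140.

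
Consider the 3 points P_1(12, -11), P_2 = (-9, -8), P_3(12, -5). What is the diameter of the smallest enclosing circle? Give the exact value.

Side lengths²: P_1P_2² = 450, P_1P_3² = 36, P_2P_3² = 450.
Since P_2P_3² = 450 < 450 + 36 = 486, the triangle is acute, so the smallest enclosing circle is the circumcircle.
Circumcentre = (12/7, -8), r² = 5625/49.
Diameter = 2r = 2√(5625/49) = 150/7.

150/7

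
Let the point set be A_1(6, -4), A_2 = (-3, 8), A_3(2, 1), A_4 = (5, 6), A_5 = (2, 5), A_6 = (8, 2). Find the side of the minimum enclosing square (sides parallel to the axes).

12

The bounding box has width 11 and height 12.
An axis-aligned square enclosing the set must have side ≥ max(width, height).
So the minimum side is max(11, 12) = 12.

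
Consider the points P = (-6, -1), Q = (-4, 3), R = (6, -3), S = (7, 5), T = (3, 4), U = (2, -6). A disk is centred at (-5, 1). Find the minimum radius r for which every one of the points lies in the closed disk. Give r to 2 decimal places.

12.65

The required radius is the distance from (-5, 1) to the farthest point.
Squared distances: 5, 5, 137, 160, 73, 98.
Maximum is 160, attained at S.
r = √160 ≈ 12.65.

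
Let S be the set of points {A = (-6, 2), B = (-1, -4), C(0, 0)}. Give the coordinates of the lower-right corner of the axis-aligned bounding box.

x-range [-6, 0], y-range [-4, 2].
The lower-right corner is (0, -4).

(0, -4)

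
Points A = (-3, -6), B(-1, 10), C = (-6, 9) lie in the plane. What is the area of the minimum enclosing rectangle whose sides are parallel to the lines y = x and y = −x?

162

In coordinates u = x + y, v = x − y the rectangle is axis-aligned; the map (x,y)→(u,v) scales areas by 2.
u-values: -9, 9, 3; range = 9 − (-9) = 18.
v-values: 3, -11, -15; range = 3 − (-15) = 18.
Area = (18 × 18) / 2 = 162.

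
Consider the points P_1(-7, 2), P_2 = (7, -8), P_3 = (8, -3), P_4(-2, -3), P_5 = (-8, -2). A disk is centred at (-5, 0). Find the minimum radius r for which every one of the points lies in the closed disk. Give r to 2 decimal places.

The required radius is the distance from (-5, 0) to the farthest point.
Squared distances: 8, 208, 178, 18, 13.
Maximum is 208, attained at P_2.
r = √208 ≈ 14.42.

14.42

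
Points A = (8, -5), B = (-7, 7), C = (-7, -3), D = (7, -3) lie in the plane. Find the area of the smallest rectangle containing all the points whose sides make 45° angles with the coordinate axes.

189

In coordinates u = x + y, v = x − y the rectangle is axis-aligned; the map (x,y)→(u,v) scales areas by 2.
u-values: 3, 0, -10, 4; range = 4 − (-10) = 14.
v-values: 13, -14, -4, 10; range = 13 − (-14) = 27.
Area = (14 × 27) / 2 = 189.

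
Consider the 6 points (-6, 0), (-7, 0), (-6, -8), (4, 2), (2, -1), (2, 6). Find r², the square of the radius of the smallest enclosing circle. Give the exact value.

The minimum enclosing circle of a finite set is fixed by two of the points (as a diameter) or three (as a circumcircle).
The farthest pair is (-6, -8)–(2, 6) with squared distance 260. The circle on this segment as diameter has centre (-2, -1) and r² = 260/4 = 65.
Check (-6, 0): distance² to centre = 17 ≤ 65, so it lies inside.
All remaining points lie in this disk, and no smaller disk contains both endpoints, so this is the minimum enclosing circle.

65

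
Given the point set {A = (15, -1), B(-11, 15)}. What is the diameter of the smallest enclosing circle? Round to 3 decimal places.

The smallest circle enclosing two points has them as diameter endpoints.
Centre = midpoint = (2, 7); r² = |AB|²/4 = 932/4 = 233.
Diameter = 2r = 2√233 ≈ 30.529.

30.529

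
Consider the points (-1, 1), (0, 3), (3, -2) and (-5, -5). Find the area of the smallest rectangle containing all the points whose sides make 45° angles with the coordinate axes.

52

In coordinates u = x + y, v = x − y the rectangle is axis-aligned; the map (x,y)→(u,v) scales areas by 2.
u-values: 0, 3, 1, -10; range = 3 − (-10) = 13.
v-values: -2, -3, 5, 0; range = 5 − (-3) = 8.
Area = (13 × 8) / 2 = 52.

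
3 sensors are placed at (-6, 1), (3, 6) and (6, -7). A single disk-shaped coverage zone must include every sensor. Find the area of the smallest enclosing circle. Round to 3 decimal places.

Call the three points A, B, C in the order given.
Side lengths²: AB² = 106, AC² = 208, BC² = 178.
Since AC² = 208 < 178 + 106 = 284, the triangle is acute, so the smallest enclosing circle is the circumcircle.
Circumcentre = (38/33, -14/11), r² = 61321/1089.
Area = π·r² = π·61321/1089 ≈ 176.901.

176.901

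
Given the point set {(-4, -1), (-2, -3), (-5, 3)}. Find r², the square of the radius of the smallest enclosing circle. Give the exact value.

11.25

Call the three points A, B, C in the order given.
Side lengths²: AB² = 8, AC² = 17, BC² = 45.
Since BC² = 45 ≥ 17 + 8 = 25, the angle opposite BC is not acute, so the smallest enclosing circle has BC as diameter.
Centre = midpoint of BC = (-3.5, 0), r² = 45/4 = 11.25.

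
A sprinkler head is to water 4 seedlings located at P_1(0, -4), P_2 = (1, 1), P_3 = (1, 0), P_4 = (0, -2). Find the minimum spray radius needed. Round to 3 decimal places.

2.550

By Welzl's lemma the MEC is supported by two points (diametrically opposite) or three points (on a circumcircle).
The farthest pair is P_1–P_2 with squared distance 26. The circle on this segment as diameter has centre (0.5, -1.5) and r² = 26/4 = 6.5.
Check P_3: distance² to centre = 2.5 ≤ 6.5, so it lies inside.
All remaining points lie in this disk, and no smaller disk contains both endpoints, so this is the minimum enclosing circle.
r = √(6.5) ≈ 2.550.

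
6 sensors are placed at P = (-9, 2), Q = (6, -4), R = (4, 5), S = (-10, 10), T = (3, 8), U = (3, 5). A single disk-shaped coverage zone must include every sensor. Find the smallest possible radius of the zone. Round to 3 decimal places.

10.630

A smallest enclosing disk is always determined by at most three of the input points on its boundary.
The farthest pair is Q–S with squared distance 452. The circle on this segment as diameter has centre (-2, 3) and r² = 452/4 = 113.
Check P: distance² to centre = 50 ≤ 113, so it lies inside.
All remaining points lie in this disk, and no smaller disk contains both endpoints, so this is the minimum enclosing circle.
r = √113 ≈ 10.630.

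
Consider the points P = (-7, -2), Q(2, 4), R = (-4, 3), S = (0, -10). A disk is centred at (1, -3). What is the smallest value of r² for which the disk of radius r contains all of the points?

65

The required radius is the distance from (1, -3) to the farthest point.
Squared distances: 65, 50, 61, 50.
Maximum is 65, attained at P.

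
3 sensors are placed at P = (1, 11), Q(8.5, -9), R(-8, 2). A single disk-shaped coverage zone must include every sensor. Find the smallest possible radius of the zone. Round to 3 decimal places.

Side lengths²: PQ² = 456.25, PR² = 162, QR² = 393.25.
Since PQ² = 456.25 < 393.25 + 162 = 555.25, the triangle is acute, so the smallest enclosing circle is the circumcircle.
Circumcentre = (2.75, 0.25), r² = 118.625.
r = √(118.625) ≈ 10.892.

10.892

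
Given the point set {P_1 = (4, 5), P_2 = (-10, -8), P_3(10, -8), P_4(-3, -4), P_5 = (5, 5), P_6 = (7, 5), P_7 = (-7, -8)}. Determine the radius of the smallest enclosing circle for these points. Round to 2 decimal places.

A smallest enclosing disk is always determined by at most three of the input points on its boundary.
The minimum enclosing circle is determined by three boundary points: P_2, P_3, P_6.
Their circumcentre is (0, -45/13) with r² = 20381/169.
The farthest remaining point P_5 is at distance² 16325/169 ≤ 20381/169.
r = √(20381/169) ≈ 10.98.

10.98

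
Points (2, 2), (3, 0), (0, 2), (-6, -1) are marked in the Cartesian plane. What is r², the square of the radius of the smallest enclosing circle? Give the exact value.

20.5

The farthest pair is (3, 0)–(-6, -1) with squared distance 82. The circle on this segment as diameter has centre (-1.5, -0.5) and r² = 82/4 = 20.5.
Check (2, 2): distance² to centre = 18.5 ≤ 20.5, so it lies inside.
All remaining points lie in this disk, and no smaller disk contains both endpoints, so this is the minimum enclosing circle.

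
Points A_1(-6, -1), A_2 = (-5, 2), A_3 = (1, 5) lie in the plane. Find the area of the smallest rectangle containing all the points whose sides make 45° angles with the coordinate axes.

19.5

In coordinates u = x + y, v = x − y the rectangle is axis-aligned; the map (x,y)→(u,v) scales areas by 2.
u-values: -7, -3, 6; range = 6 − (-7) = 13.
v-values: -5, -7, -4; range = -4 − (-7) = 3.
Area = (13 × 3) / 2 = 19.5.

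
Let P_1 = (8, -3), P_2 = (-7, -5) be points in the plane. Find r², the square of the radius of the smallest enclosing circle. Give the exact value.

57.25

The smallest circle enclosing two points has them as diameter endpoints.
Centre = midpoint = (0.5, -4); r² = |P_1P_2|²/4 = 229/4 = 57.25.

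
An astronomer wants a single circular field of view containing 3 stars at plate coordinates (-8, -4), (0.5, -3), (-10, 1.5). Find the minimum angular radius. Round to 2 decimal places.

Call the three points A, B, C in the order given.
Side lengths²: AB² = 73.25, AC² = 34.25, BC² = 130.5.
Since BC² = 130.5 ≥ 73.25 + 34.25 = 107.5, the angle opposite BC is not acute, so the smallest enclosing circle has BC as diameter.
Centre = midpoint of BC = (-4.75, -0.75), r² = 130.5/4 = 32.625.
r = √(32.625) ≈ 5.71.

5.71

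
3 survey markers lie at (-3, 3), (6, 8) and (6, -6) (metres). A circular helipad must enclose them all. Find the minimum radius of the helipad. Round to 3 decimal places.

7.280

Call the three points A, B, C in the order given.
Side lengths²: AB² = 106, AC² = 162, BC² = 196.
Since BC² = 196 < 162 + 106 = 268, the triangle is acute, so the smallest enclosing circle is the circumcircle.
Circumcentre = (4, 1), r² = 53.
r = √53 ≈ 7.280.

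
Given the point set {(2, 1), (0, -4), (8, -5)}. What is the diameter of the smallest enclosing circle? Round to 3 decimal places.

8.771

Call the three points A, B, C in the order given.
Side lengths²: AB² = 29, AC² = 72, BC² = 65.
Since AC² = 72 < 65 + 29 = 94, the triangle is acute, so the smallest enclosing circle is the circumcircle.
Circumcentre = (59/14, -39/14), r² = 1885/98.
Diameter = 2r = 2√(1885/98) ≈ 8.771.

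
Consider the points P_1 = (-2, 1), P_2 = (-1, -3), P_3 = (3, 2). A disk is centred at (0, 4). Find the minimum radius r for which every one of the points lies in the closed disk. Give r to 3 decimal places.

7.071

The required radius is the distance from (0, 4) to the farthest point.
Squared distances: 13, 50, 13.
Maximum is 50, attained at P_2.
r = √50 ≈ 7.071.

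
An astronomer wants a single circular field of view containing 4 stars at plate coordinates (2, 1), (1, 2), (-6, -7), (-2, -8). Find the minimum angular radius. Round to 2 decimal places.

5.70

The farthest pair is (1, 2)–(-6, -7) with squared distance 130. The circle on this segment as diameter has centre (-2.5, -2.5) and r² = 130/4 = 32.5.
Check (2, 1): distance² to centre = 32.5 ≤ 32.5, so it lies inside.
All remaining points lie in this disk, and no smaller disk contains both endpoints, so this is the minimum enclosing circle.
r = √(32.5) ≈ 5.70.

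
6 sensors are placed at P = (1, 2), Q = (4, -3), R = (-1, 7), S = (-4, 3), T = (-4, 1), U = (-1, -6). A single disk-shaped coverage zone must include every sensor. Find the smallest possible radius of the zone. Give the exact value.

6.5

The farthest pair is R–U with squared distance 169. The circle on this segment as diameter has centre (-1, 0.5) and r² = 169/4 = 42.25.
Check P: distance² to centre = 6.25 ≤ 42.25, so it lies inside.
All remaining points lie in this disk, and no smaller disk contains both endpoints, so this is the minimum enclosing circle.
r = √(42.25) = 6.5.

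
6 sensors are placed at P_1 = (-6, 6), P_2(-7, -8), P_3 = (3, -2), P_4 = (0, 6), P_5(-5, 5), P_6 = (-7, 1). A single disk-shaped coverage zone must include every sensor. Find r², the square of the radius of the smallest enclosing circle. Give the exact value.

61.25

The farthest pair is P_2–P_4 with squared distance 245. The circle on this segment as diameter has centre (-3.5, -1) and r² = 245/4 = 61.25.
Check P_1: distance² to centre = 55.25 ≤ 61.25, so it lies inside.
All remaining points lie in this disk, and no smaller disk contains both endpoints, so this is the minimum enclosing circle.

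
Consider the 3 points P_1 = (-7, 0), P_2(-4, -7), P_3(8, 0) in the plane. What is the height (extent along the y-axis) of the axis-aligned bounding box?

max y = 0, min y = -7, so height = 7.

7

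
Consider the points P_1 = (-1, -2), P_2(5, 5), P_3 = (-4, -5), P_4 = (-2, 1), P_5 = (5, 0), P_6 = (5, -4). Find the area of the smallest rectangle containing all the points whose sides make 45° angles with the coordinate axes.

114

In coordinates u = x + y, v = x − y the rectangle is axis-aligned; the map (x,y)→(u,v) scales areas by 2.
u-values: -3, 10, -9, -1, 5, 1; range = 10 − (-9) = 19.
v-values: 1, 0, 1, -3, 5, 9; range = 9 − (-3) = 12.
Area = (19 × 12) / 2 = 114.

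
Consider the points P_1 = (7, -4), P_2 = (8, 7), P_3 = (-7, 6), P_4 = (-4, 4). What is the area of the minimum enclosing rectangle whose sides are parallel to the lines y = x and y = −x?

192

In coordinates u = x + y, v = x − y the rectangle is axis-aligned; the map (x,y)→(u,v) scales areas by 2.
u-values: 3, 15, -1, 0; range = 15 − (-1) = 16.
v-values: 11, 1, -13, -8; range = 11 − (-13) = 24.
Area = (16 × 24) / 2 = 192.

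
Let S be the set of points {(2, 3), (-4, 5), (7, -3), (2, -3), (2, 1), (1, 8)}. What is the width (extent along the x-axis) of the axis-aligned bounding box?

11

max x = 7, min x = -4, so width = 11.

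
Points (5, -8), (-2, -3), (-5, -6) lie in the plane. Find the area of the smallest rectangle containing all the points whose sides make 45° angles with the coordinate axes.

In coordinates u = x + y, v = x − y the rectangle is axis-aligned; the map (x,y)→(u,v) scales areas by 2.
u-values: -3, -5, -11; range = -3 − (-11) = 8.
v-values: 13, 1, 1; range = 13 − 1 = 12.
Area = (8 × 12) / 2 = 48.

48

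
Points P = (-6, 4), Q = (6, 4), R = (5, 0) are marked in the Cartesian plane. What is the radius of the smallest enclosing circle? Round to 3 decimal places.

Side lengths²: PQ² = 144, PR² = 137, QR² = 17.
Since PQ² = 144 < 137 + 17 = 154, the triangle is acute, so the smallest enclosing circle is the circumcircle.
Circumcentre = (0, 3.375), r² = 36.390625.
r = √(36.390625) ≈ 6.032.

6.032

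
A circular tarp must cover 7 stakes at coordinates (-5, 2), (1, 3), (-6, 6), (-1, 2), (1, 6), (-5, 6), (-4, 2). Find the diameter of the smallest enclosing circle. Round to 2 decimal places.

The minimum enclosing circle of a finite set is fixed by two of the points (as a diameter) or three (as a circumcircle).
The farthest pair is (1, 3)–(-6, 6) with squared distance 58. The circle on this segment as diameter has centre (-2.5, 4.5) and r² = 58/4 = 14.5.
Check (-5, 2): distance² to centre = 12.5 ≤ 14.5, so it lies inside.
All remaining points lie in this disk, and no smaller disk contains both endpoints, so this is the minimum enclosing circle.
Diameter = 2r = 2√(14.5) ≈ 7.62.

7.62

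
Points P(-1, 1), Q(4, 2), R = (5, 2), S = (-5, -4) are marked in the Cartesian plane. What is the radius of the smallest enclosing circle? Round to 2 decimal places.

5.83

By Welzl's lemma the MEC is supported by two points (diametrically opposite) or three points (on a circumcircle).
The farthest pair is R–S with squared distance 136. The circle on this segment as diameter has centre (0, -1) and r² = 136/4 = 34.
Check P: distance² to centre = 5 ≤ 34, so it lies inside.
All remaining points lie in this disk, and no smaller disk contains both endpoints, so this is the minimum enclosing circle.
r = √34 ≈ 5.83.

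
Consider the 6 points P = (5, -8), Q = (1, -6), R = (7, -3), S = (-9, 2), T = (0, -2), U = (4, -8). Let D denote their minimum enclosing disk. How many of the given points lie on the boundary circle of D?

The minimum enclosing circle is determined by three boundary points: P, R, S.
Their circumcentre is (-29/18, -221/90) with r² = 301513/4050.
The farthest remaining point U is at distance² 252013/4050 ≤ 301513/4050.
The points at distance exactly r from the centre are P, R, S — 3 points.

3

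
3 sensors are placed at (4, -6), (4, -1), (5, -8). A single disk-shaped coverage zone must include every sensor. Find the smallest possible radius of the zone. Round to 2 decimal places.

Call the three points A, B, C in the order given.
Side lengths²: AB² = 25, AC² = 5, BC² = 50.
Since BC² = 50 ≥ 25 + 5 = 30, the angle opposite BC is not acute, so the smallest enclosing circle has BC as diameter.
Centre = midpoint of BC = (4.5, -4.5), r² = 50/4 = 12.5.
r = √(12.5) ≈ 3.54.

3.54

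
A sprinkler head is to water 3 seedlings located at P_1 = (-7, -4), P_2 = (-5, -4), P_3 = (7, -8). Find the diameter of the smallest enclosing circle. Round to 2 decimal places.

14.56

Side lengths²: P_1P_2² = 4, P_1P_3² = 212, P_2P_3² = 160.
Since P_1P_3² = 212 ≥ 160 + 4 = 164, the angle opposite P_1P_3 is not acute, so the smallest enclosing circle has P_1P_3 as diameter.
Centre = midpoint of P_1P_3 = (0, -6), r² = 212/4 = 53.
Diameter = 2r = 2√53 ≈ 14.56.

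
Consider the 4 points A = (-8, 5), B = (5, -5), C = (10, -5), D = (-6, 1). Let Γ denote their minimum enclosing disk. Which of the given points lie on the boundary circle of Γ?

The minimum enclosing circle of a finite set is fixed by two of the points (as a diameter) or three (as a circumcircle).
The farthest pair is A–C with squared distance 424. The circle on this segment as diameter has centre (1, 0) and r² = 424/4 = 106.
Check B: distance² to centre = 41 ≤ 106, so it lies inside.
All remaining points lie in this disk, and no smaller disk contains both endpoints, so this is the minimum enclosing circle.
The points at distance exactly r from the centre are A, C — 2 points.

A, C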